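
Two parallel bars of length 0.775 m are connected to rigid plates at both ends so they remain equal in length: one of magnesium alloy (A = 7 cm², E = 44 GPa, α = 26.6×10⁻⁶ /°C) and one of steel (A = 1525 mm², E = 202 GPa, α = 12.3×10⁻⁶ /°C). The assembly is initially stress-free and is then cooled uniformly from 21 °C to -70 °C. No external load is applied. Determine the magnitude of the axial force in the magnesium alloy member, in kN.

Both members must finish at the same length. With the larger α, the magnesium alloy tends to over-contract; the plates restrain it, putting the magnesium alloy in tension and the steel in compression. With no external load the two internal forces are equal and opposite, magnitude P.
Equating the net (thermal + elastic) strains gives |α₁ − α₂|·ΔT = P·[1/(A₁E₁) + 1/(A₂E₂)].
|α₁ − α₂|·ΔT = 14.3×10⁻⁶ × 91 = 0.001301.
1/(A₁E₁) + 1/(A₂E₂) = 1/(700×44×10³) + 1/(1525×202×10³) = 3.571×10⁻⁸ N⁻¹.
So P = 0.001301 / 3.571×10⁻⁸ = 36.44 kN.

P ≈ 36.4 kN (tensile in the magnesium alloy)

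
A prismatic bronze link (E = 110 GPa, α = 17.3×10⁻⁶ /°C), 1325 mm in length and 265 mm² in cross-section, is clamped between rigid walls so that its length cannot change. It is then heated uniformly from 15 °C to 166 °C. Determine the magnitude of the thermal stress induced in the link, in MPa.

Because both ends are immovable the net strain is zero, and the suppressed thermal strain is αΔT = 17.3×10⁻⁶ × 151 = 2612.3×10⁻⁶.
Hence σ = E·αΔT = 110×10³ × 2612.3×10⁻⁶ = 287.4 MPa, compressive.

σ ≈ 287 MPa (compressive)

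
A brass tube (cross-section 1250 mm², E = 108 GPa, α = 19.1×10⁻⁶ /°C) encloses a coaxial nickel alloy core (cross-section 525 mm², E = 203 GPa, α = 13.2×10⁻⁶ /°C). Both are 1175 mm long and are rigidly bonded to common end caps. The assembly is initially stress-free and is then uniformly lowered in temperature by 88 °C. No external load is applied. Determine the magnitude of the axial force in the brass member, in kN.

P ≈ 30.9 kN (tensile in the brass)

Both members must finish at the same length. With the larger α, the brass tends to over-contract; the plates restrain it, putting the brass in tension and the nickel alloy in compression. With no external load the two internal forces are equal and opposite, magnitude P.
Compatibility of the two members (thermal + elastic change equal): (α₁ − α₂)ΔT = P·[1/(A₁E₁) + 1/(A₂E₂)].
|α₁ − α₂|·ΔT = 5.9×10⁻⁶ × 88 = 0.0005192.
1/(A₁E₁) + 1/(A₂E₂) = 1/(1250×108×10³) + 1/(525×203×10³) = 1.679×10⁻⁸ N⁻¹.
So P = 0.0005192 / 1.679×10⁻⁸ = 30.92 kN.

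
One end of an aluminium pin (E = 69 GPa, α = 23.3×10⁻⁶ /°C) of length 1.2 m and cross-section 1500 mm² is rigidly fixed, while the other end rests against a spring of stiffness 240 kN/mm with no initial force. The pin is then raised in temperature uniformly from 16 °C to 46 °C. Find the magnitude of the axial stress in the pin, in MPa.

Free thermal expansion: δ_free = αΔT L = 23.3×10⁻⁶ × 30 × 1200 = 0.8388 mm.
With a force P in the spring, the elastic change of the pin is PL/(AE) and that of the spring is P/k; compatibility requires their sum to equal δ_free.
P [ L/(AE) + 1/k ] = δ_free → P [ 1200/(1500×69×10³) + 1/(240×10³) ] = 0.8388.
P = 0.8388 / 1.576×10⁻⁵ = 53220 N.
σ = P/A = 53220/1500 = 35.48 MPa.

σ ≈ 35.5 MPa (compressive)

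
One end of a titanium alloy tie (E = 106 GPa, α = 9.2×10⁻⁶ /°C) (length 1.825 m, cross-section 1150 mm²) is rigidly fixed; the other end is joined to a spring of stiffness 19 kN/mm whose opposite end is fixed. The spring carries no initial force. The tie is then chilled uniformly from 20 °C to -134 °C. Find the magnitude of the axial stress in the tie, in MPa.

σ ≈ 33.3 MPa (tensile)

The unrestrained thermal change is αΔT L = 9.2×10⁻⁶ × 154 × 1825 = 2.586 mm.
With a force P in the spring, the elastic change of the tie is PL/(AE) and that of the spring is P/k; compatibility requires their sum to equal δ_free.
P [ L/(AE) + 1/k ] = δ_free → P [ 1825/(1150×106×10³) + 1/(19×10³) ] = 2.586.
P = 2.586 / 6.76×10⁻⁵ = 38250 N.
σ = P/A = 38250/1150 = 33.26 MPa.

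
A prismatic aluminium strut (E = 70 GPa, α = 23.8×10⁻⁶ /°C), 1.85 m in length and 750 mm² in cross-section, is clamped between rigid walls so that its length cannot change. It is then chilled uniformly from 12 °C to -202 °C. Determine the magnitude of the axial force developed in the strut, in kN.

The ends cannot move, so σ = EαΔT = 70×10³ × 23.8×10⁻⁶ × 214 = 356.5 MPa.
P = AEαΔT = 750 × 70×10³ × 23.8×10⁻⁶ × 214 = 267.4 kN (tensile).

P ≈ 267 kN (tensile)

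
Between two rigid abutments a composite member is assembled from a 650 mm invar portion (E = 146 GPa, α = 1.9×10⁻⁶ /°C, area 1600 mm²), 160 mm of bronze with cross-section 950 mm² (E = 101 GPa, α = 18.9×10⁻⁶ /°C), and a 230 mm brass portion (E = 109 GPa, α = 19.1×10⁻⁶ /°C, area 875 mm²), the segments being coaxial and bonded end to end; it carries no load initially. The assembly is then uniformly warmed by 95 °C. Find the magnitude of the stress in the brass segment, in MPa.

If the supports were absent, the total length change would be Σ αᵢΔT Lᵢ = 1.9×10⁻⁶×95×650 + 18.9×10⁻⁶×95×160 + 19.1×10⁻⁶×95×230 = 0.8219 mm.
The walls prevent any net length change, so an axial force P (same in every segment) develops. Compatibility: P · Σ Lᵢ/(AᵢEᵢ) = δ_free.
The series flexibility is Σ Lᵢ/(AᵢEᵢ) = 650/(1600×146×10³) + 160/(950×101×10³) + 230/(875×109×10³) = 6.862×10⁻⁶ mm/N.
So P = 0.8219 / 6.862×10⁻⁶ = 119.8 kN, compressive.
σ_{brass} = P / A = 119800 / 875 = 136.9 MPa.

σ ≈ 137 MPa (compressive)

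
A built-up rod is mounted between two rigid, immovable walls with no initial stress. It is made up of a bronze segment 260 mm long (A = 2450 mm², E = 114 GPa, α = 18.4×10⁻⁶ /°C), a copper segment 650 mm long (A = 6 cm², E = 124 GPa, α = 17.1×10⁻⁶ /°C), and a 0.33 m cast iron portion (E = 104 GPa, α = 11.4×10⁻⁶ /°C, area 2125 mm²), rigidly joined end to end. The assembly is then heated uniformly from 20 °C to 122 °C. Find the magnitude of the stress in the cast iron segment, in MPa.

σ ≈ 84.6 MPa (compressive)

If the supports were absent, the total length change would be Σ αᵢΔT Lᵢ = 18.4×10⁻⁶×102×260 + 17.1×10⁻⁶×102×650 + 11.4×10⁻⁶×102×330 = 2.005 mm.
The walls prevent any net length change, so an axial force P (same in every segment) develops. Compatibility: P · Σ Lᵢ/(AᵢEᵢ) = δ_free.
Σ Lᵢ/(AᵢEᵢ) = 260/(2450×114×10³) + 650/(600×124×10³) + 330/(2125×104×10³) = 1.116×10⁻⁵ mm/N.
So P = 2.005 / 1.116×10⁻⁵ = 179.7 kN, compressive.
σ_{cast iron} = P / A = 179700 / 2125 = 84.56 MPa.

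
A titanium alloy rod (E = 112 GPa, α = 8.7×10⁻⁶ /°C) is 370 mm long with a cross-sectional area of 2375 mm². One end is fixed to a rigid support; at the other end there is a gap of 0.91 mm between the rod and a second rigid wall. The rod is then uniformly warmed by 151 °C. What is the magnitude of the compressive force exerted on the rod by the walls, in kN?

Free thermal elongation = αΔT L = 8.7×10⁻⁶ × 151 × 370 = 0.4861 mm.
This is smaller than the 0.91 mm clearance, so the rod expands freely without reaching the stop — the stress is zero.

P ≈ 0 kN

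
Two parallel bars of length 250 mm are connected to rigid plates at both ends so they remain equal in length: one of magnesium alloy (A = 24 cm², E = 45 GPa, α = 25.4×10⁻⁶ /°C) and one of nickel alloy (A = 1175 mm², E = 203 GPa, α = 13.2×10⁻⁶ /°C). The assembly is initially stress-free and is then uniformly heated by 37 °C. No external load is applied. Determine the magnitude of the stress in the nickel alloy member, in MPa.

The magnesium alloy has the larger α, so on heating it would change length more than the nickel alloy if both were free. The rigid plates force a common final length, so the magnesium alloy is put into compression and the nickel alloy into tension, with equal and opposite forces P (no external load).
Compatibility of the two members (thermal + elastic change equal): (α₁ − α₂)ΔT = P·[1/(A₁E₁) + 1/(A₂E₂)].
|α₁ − α₂|·ΔT = 12.2×10⁻⁶ × 37 = 0.0004514.
1/(A₁E₁) + 1/(A₂E₂) = 1/(2400×45×10³) + 1/(1175×203×10³) = 1.345×10⁻⁸ N⁻¹.
So P = 0.0004514 / 1.345×10⁻⁸ = 33.56 kN.
σ_{nickel alloy} = P/A₂ = 33560/1175 = 28.56 MPa, tensile.

σ ≈ 28.6 MPa (tensile)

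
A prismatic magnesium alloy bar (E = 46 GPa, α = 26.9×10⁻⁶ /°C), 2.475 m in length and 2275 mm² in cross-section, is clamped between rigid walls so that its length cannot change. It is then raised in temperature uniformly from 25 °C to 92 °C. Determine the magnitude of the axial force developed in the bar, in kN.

P ≈ 189 kN (compressive)

The ends cannot move, so σ = EαΔT = 46×10³ × 26.9×10⁻⁶ × 67 = 82.91 MPa.
P = AEαΔT = 2275 × 46×10³ × 26.9×10⁻⁶ × 67 = 188.6 kN (compressive).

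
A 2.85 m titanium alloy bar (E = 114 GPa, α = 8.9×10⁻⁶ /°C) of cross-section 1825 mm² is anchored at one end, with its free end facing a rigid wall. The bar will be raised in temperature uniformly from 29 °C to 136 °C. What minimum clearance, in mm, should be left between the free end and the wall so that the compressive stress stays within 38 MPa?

With no wall the bar would lengthen by αΔT L = 8.9×10⁻⁶ × 107 × 2850 = 2.714 mm.
A stress of 38 MPa corresponds to the wall pushing the bar back by σL/E = 38×2850/(114×10³) = 0.95 mm.
The gap must absorb the remainder: g_min = 2.714 − 0.95 = 1.764 mm.

g ≈ 1.76 mm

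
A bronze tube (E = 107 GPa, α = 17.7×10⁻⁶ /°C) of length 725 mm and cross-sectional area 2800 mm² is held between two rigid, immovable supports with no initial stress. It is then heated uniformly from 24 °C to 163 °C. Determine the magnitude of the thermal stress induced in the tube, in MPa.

σ ≈ 263 MPa (compressive)

The supports are rigid, so the total axial strain is zero. The restrained thermal strain is ε = αΔT = 17.7×10⁻⁶ × 139 = 2460.3×10⁻⁶.
The stress required to suppress this strain is σ = Eε = 107×10³ × 2460.3×10⁻⁶ = 263.3 MPa, compressive since the tube is trying to expand.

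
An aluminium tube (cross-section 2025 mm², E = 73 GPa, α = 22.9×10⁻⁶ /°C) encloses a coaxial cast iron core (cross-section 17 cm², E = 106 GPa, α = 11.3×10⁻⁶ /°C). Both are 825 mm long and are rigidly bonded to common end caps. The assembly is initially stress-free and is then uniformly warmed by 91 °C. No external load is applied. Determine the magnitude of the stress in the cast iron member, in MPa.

σ ≈ 50.4 MPa (tensile)

The aluminium has the larger α, so on heating it would change length more than the cast iron if both were free. The rigid plates force a common final length, so the aluminium is put into compression and the cast iron into tension, with equal and opposite forces P (no external load).
Setting the final lengths equal and cancelling L: (α₁ − α₂)ΔT = P/(A₁E₁) + P/(A₂E₂).
|α₁ − α₂|·ΔT = 11.6×10⁻⁶ × 91 = 0.001056.
1/(A₁E₁) + 1/(A₂E₂) = 1/(2025×73×10³) + 1/(1700×106×10³) = 1.231×10⁻⁸ N⁻¹.
So P = 0.001056 / 1.231×10⁻⁸ = 85.72 kN.
σ_{cast iron} = P/A₂ = 85720/1700 = 50.43 MPa, tensile.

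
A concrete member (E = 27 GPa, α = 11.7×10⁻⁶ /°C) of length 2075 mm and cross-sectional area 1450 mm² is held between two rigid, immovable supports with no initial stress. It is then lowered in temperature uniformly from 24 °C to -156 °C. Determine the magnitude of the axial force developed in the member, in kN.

P ≈ 82.4 kN (tensile)

With zero net strain, σ = E·αΔT = 27 GPa × 11.7×10⁻⁶ × 180 = 56.86 MPa.
Then P = σA = 56.86 × 1450 mm² = 82.45 kN, tensile.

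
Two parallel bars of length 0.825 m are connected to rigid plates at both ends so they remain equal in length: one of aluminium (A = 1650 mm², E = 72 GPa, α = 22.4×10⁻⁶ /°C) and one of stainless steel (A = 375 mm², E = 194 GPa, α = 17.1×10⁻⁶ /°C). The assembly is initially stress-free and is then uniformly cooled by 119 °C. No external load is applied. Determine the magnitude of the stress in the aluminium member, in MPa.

σ ≈ 17.2 MPa (tensile)

The aluminium has the larger α, so on cooling it would change length more than the stainless steel if both were free. The rigid plates force a common final length, so the aluminium is put into tension and the stainless steel into compression, with equal and opposite forces P (no external load).
Setting the final lengths equal and cancelling L: (α₁ − α₂)ΔT = P/(A₁E₁) + P/(A₂E₂).
|α₁ − α₂|·ΔT = 5.3×10⁻⁶ × 119 = 0.0006307.
1/(A₁E₁) + 1/(A₂E₂) = 1/(1650×72×10³) + 1/(375×194×10³) = 2.216×10⁻⁸ N⁻¹.
So P = 0.0006307 / 2.216×10⁻⁸ = 28.46 kN.
σ_{aluminium} = P/A₁ = 28460/1650 = 17.25 MPa, tensile.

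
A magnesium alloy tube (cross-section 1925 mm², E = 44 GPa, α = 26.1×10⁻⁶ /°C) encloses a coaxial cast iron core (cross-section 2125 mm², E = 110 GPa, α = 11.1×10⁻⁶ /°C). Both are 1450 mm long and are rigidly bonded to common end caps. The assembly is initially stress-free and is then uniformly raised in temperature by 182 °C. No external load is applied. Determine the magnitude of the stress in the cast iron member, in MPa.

The magnesium alloy has the larger α, so on heating it would change length more than the cast iron if both were free. The rigid plates force a common final length, so the magnesium alloy is put into compression and the cast iron into tension, with equal and opposite forces P (no external load).
Equating the net (thermal + elastic) strains gives |α₁ − α₂|·ΔT = P·[1/(A₁E₁) + 1/(A₂E₂)].
|α₁ − α₂|·ΔT = 15×10⁻⁶ × 182 = 0.00273.
1/(A₁E₁) + 1/(A₂E₂) = 1/(1925×44×10³) + 1/(2125×110×10³) = 1.608×10⁻⁸ N⁻¹.
So P = 0.00273 / 1.608×10⁻⁸ = 169.7 kN.
σ_{cast iron} = P/A₂ = 169700/2125 = 79.87 MPa, tensile.

σ ≈ 79.9 MPa (tensile)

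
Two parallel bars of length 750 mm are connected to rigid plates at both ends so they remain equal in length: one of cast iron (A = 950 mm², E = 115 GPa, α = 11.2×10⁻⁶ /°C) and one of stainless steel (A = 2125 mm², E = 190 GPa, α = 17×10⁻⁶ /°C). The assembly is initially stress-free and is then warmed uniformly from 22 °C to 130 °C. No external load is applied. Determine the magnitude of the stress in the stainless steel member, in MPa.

σ ≈ 25.3 MPa (compressive)

Both members must finish at the same length. With the larger α, the stainless steel tends to over-expand; the plates restrain it, putting the stainless steel in compression and the cast iron in tension. With no external load the two internal forces are equal and opposite, magnitude P.
Compatibility of the two members (thermal + elastic change equal): (α₁ − α₂)ΔT = P·[1/(A₁E₁) + 1/(A₂E₂)].
|α₁ − α₂|·ΔT = 5.8×10⁻⁶ × 108 = 0.0006264.
1/(A₁E₁) + 1/(A₂E₂) = 1/(950×115×10³) + 1/(2125×190×10³) = 1.163×10⁻⁸ N⁻¹.
So P = 0.0006264 / 1.163×10⁻⁸ = 53.86 kN.
σ_{stainless steel} = P/A₂ = 53860/2125 = 25.35 MPa, compressive.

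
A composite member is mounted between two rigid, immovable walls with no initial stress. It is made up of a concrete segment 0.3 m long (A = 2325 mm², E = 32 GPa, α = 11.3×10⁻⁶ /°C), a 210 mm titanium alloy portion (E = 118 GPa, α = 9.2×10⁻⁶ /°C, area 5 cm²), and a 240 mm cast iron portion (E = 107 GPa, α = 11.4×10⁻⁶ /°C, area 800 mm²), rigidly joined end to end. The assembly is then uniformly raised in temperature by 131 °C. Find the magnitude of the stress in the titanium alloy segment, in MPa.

Free thermal expansion of the whole bar: Σ αᵢΔT Lᵢ = 11.3×10⁻⁶×131×300 + 9.2×10⁻⁶×131×210 + 11.4×10⁻⁶×131×240 = 1.056 mm.
Since the ends are fixed, an axial force P builds up, equal in every segment, with P · Σ Lᵢ/(AᵢEᵢ) = δ_free.
Σ Lᵢ/(AᵢEᵢ) = 300/(2325×32×10³) + 210/(500×118×10³) + 240/(800×107×10³) = 1.04×10⁻⁵ mm/N.
P = 1.056 / 1.04×10⁻⁵ = 101500 N = 101.5 kN, compressive.
σ_{titanium alloy} = P / A = 101500 / 500 = 203.1 MPa.

σ ≈ 203 MPa (compressive)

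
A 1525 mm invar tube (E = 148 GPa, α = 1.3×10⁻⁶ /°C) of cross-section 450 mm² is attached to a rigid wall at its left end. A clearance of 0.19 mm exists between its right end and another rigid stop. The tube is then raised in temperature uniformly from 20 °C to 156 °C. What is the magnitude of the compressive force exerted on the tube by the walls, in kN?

P ≈ 3.48 kN

If the wall were absent the tube would grow by αΔT L = 1.3×10⁻⁶ × 136 × 1525 = 0.2696 mm.
This exceeds the 0.19 mm gap, so the wall pushes back. The portion of expansion that must be recovered elastically is δ_free − gap = 0.2696 − 0.19 = 0.07962 mm.
That suppressed elongation corresponds to σ = E·Δ/L = 148×10³ × 0.07962/1525 = 7.727 MPa.
P = σA = 7.727 × 450 = 3.477 kN.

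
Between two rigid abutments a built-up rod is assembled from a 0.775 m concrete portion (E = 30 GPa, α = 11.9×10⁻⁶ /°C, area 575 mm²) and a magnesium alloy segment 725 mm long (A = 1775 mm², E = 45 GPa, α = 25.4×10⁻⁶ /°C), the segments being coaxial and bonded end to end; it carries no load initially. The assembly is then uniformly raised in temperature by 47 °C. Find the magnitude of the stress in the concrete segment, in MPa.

σ ≈ 41.8 MPa (compressive)

Free thermal expansion of the whole bar: Σ αᵢΔT Lᵢ = 11.9×10⁻⁶×47×775 + 25.4×10⁻⁶×47×725 = 1.299 mm.
Since the ends are fixed, an axial force P builds up, equal in every segment, with P · Σ Lᵢ/(AᵢEᵢ) = δ_free.
The series flexibility is Σ Lᵢ/(AᵢEᵢ) = 775/(575×30×10³) + 725/(1775×45×10³) = 5.4×10⁻⁵ mm/N.
So P = 1.299 / 5.4×10⁻⁵ = 24.05 kN, compressive.
σ_{concrete} = P / A = 24050 / 575 = 41.83 MPa.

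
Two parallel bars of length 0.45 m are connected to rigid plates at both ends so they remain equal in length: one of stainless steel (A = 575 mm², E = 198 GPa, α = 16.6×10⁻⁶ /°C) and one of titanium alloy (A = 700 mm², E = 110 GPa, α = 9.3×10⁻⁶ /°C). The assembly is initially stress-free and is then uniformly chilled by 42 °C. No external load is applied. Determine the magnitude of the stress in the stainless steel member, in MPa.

σ ≈ 24.5 MPa (tensile)

Equilibrium of a rigid end plate with no external load gives equal and opposite internal forces ±P in the two members. Since α_{stainless steel} > α_{titanium alloy}, cooling drives the stainless steel into tension and the titanium alloy into compression.
Setting the final lengths equal and cancelling L: (α₁ − α₂)ΔT = P/(A₁E₁) + P/(A₂E₂).
|α₁ − α₂|·ΔT = 7.3×10⁻⁶ × 42 = 0.0003066.
1/(A₁E₁) + 1/(A₂E₂) = 1/(575×198×10³) + 1/(700×110×10³) = 2.177×10⁻⁸ N⁻¹.
P = 0.0003066 / 2.177×10⁻⁸ = 14080 N = 14.08 kN.
σ_{stainless steel} = P/A₁ = 14080/575 = 24.49 MPa, tensile.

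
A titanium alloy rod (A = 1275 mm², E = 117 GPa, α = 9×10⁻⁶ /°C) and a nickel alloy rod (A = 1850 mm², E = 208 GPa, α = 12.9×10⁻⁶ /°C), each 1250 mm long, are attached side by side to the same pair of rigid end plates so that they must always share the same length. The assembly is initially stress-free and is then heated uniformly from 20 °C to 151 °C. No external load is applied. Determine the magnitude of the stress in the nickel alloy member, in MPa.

The nickel alloy has the larger α, so on heating it would change length more than the titanium alloy if both were free. The rigid plates force a common final length, so the nickel alloy is put into compression and the titanium alloy into tension, with equal and opposite forces P (no external load).
Setting the final lengths equal and cancelling L: (α₁ − α₂)ΔT = P/(A₁E₁) + P/(A₂E₂).
|α₁ − α₂|·ΔT = 3.9×10⁻⁶ × 131 = 0.0005109.
1/(A₁E₁) + 1/(A₂E₂) = 1/(1275×117×10³) + 1/(1850×208×10³) = 9.302×10⁻⁹ N⁻¹.
So P = 0.0005109 / 9.302×10⁻⁹ = 54.92 kN.
σ_{nickel alloy} = P/A₂ = 54920/1850 = 29.69 MPa, compressive.

σ ≈ 29.7 MPa (compressive)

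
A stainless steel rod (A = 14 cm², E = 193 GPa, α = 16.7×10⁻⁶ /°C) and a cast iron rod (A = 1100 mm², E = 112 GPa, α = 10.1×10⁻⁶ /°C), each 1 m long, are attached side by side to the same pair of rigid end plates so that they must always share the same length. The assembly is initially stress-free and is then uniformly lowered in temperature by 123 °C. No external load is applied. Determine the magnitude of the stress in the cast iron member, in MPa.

σ ≈ 62.4 MPa (compressive)

The stainless steel has the larger α, so on cooling it would change length more than the cast iron if both were free. The rigid plates force a common final length, so the stainless steel is put into tension and the cast iron into compression, with equal and opposite forces P (no external load).
Setting the final lengths equal and cancelling L: (α₁ − α₂)ΔT = P/(A₁E₁) + P/(A₂E₂).
|α₁ − α₂|·ΔT = 6.6×10⁻⁶ × 123 = 0.0008118.
1/(A₁E₁) + 1/(A₂E₂) = 1/(1400×193×10³) + 1/(1100×112×10³) = 1.182×10⁻⁸ N⁻¹.
So P = 0.0008118 / 1.182×10⁻⁸ = 68.69 kN.
σ_{cast iron} = P/A₂ = 68690/1100 = 62.45 MPa, compressive.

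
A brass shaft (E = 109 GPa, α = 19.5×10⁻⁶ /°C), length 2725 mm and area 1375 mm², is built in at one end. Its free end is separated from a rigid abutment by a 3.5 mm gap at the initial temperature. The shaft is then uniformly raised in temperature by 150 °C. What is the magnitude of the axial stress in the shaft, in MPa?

σ ≈ 179 MPa (compressive)

Free thermal elongation = αΔT L = 19.5×10⁻⁶ × 150 × 2725 = 7.971 mm.
This exceeds the 3.5 mm gap, so the wall pushes back. The portion of expansion that must be recovered elastically is δ_free − gap = 7.971 − 3.5 = 4.471 mm.
That suppressed elongation corresponds to σ = E·Δ/L = 109×10³ × 4.471/2725 = 178.8 MPa.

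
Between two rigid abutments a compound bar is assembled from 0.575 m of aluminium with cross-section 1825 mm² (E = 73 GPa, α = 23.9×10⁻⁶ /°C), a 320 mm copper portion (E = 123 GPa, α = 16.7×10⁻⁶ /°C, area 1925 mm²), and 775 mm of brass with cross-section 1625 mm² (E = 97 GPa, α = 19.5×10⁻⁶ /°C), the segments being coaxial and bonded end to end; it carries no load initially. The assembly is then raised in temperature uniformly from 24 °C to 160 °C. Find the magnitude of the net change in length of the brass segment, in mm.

|ΔL| ≈ 0.105 mm

Free thermal expansion of the whole bar: Σ αᵢΔT Lᵢ = 23.9×10⁻⁶×136×575 + 16.7×10⁻⁶×136×320 + 19.5×10⁻⁶×136×775 = 4.651 mm.
The rigid supports impose zero overall length change; the single axial force P common to all segments must satisfy P Σ Lᵢ/(AᵢEᵢ) = δ_free.
Σ Lᵢ/(AᵢEᵢ) = 575/(1825×73×10³) + 320/(1925×123×10³) + 775/(1625×97×10³) = 1.058×10⁻⁵ mm/N.
So P = 4.651 / 1.058×10⁻⁵ = 439.4 kN, compressive.
For the brass segment, free thermal change = 19.5×10⁻⁶×136×775 = 2.055 mm and elastic change from P = 439400×775/(1625×97×10³) = 2.161 mm; these oppose, so the net change is 0.105 mm (segment shortens).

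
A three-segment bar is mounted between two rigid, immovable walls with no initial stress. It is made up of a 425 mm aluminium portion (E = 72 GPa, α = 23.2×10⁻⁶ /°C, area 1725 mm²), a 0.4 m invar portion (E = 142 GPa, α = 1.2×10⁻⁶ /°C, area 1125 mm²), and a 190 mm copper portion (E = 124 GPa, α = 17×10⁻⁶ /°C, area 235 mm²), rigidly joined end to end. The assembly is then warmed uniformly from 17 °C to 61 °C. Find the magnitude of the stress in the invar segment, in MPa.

Free thermal expansion of the whole bar: Σ αᵢΔT Lᵢ = 23.2×10⁻⁶×44×425 + 1.2×10⁻⁶×44×400 + 17×10⁻⁶×44×190 = 0.5971 mm.
Since the ends are fixed, an axial force P builds up, equal in every segment, with P · Σ Lᵢ/(AᵢEᵢ) = δ_free.
The series flexibility is Σ Lᵢ/(AᵢEᵢ) = 425/(1725×72×10³) + 400/(1125×142×10³) + 190/(235×124×10³) = 1.245×10⁻⁵ mm/N.
P = 0.5971 / 1.245×10⁻⁵ = 47970 N = 47.97 kN, compressive.
σ_{invar} = P / A = 47970 / 1125 = 42.64 MPa.

σ ≈ 42.6 MPa (compressive)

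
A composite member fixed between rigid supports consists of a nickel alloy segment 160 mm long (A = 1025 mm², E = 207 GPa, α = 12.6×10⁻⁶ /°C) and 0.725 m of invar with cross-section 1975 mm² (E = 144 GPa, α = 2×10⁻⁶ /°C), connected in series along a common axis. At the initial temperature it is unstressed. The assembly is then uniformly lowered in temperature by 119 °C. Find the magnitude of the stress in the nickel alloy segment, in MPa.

σ ≈ 122 MPa (tensile)

If the supports were absent, the total length change would be Σ αᵢΔT Lᵢ = 12.6×10⁻⁶×119×160 + 2×10⁻⁶×119×725 = 0.4125 mm.
The rigid supports impose zero overall length change; the single axial force P common to all segments must satisfy P Σ Lᵢ/(AᵢEᵢ) = δ_free.
Σ Lᵢ/(AᵢEᵢ) = 160/(1025×207×10³) + 725/(1975×144×10³) = 3.303×10⁻⁶ mm/N.
Hence P = δ_free / Σ(L/AE) = 0.4125/3.303×10⁻⁶ = 124.9 kN (tensile).
σ_{nickel alloy} = P / A = 124900 / 1025 = 121.8 MPa.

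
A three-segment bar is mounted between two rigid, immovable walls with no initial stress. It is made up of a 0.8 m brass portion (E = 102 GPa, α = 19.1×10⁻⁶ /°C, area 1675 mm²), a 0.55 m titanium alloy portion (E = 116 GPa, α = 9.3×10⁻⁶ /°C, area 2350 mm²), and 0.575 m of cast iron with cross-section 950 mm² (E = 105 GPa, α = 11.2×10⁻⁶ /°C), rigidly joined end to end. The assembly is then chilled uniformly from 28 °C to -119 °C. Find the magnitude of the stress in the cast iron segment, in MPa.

σ ≈ 333 MPa (tensile)

If the supports were absent, the total length change would be Σ αᵢΔT Lᵢ = 19.1×10⁻⁶×147×800 + 9.3×10⁻⁶×147×550 + 11.2×10⁻⁶×147×575 = 3.945 mm.
Since the ends are fixed, an axial force P builds up, equal in every segment, with P · Σ Lᵢ/(AᵢEᵢ) = δ_free.
The series flexibility is Σ Lᵢ/(AᵢEᵢ) = 800/(1675×102×10³) + 550/(2350×116×10³) + 575/(950×105×10³) = 1.246×10⁻⁵ mm/N.
Hence P = δ_free / Σ(L/AE) = 3.945/1.246×10⁻⁵ = 316.5 kN (tensile).
σ_{cast iron} = P / A = 316500 / 950 = 333.1 MPa.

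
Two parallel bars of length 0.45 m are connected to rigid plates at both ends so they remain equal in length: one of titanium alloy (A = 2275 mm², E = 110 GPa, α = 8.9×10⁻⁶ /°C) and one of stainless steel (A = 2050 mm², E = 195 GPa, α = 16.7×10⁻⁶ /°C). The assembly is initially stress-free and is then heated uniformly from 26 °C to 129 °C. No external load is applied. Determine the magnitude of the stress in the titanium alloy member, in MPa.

σ ≈ 54.4 MPa (tensile)

Equilibrium of a rigid end plate with no external load gives equal and opposite internal forces ±P in the two members. Since α_{stainless steel} > α_{titanium alloy}, heating drives the stainless steel into compression and the titanium alloy into tension.
Compatibility of the two members (thermal + elastic change equal): (α₁ − α₂)ΔT = P·[1/(A₁E₁) + 1/(A₂E₂)].
|α₁ − α₂|·ΔT = 7.8×10⁻⁶ × 103 = 0.0008034.
1/(A₁E₁) + 1/(A₂E₂) = 1/(2275×110×10³) + 1/(2050×195×10³) = 6.498×10⁻⁹ N⁻¹.
So P = 0.0008034 / 6.498×10⁻⁹ = 123.6 kN.
σ_{titanium alloy} = P/A₁ = 123600/2275 = 54.35 MPa, tensile.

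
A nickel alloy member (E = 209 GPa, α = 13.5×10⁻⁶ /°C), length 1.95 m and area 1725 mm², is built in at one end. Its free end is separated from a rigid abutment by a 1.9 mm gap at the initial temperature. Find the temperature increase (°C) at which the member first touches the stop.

ΔT ≈ 72.2 °C

The gap closes when αΔT L = 1.9 mm, since the member is still unstressed at that instant.
ΔT = 1.9 / (13.5×10⁻⁶ × 1950) = 72.17 °C.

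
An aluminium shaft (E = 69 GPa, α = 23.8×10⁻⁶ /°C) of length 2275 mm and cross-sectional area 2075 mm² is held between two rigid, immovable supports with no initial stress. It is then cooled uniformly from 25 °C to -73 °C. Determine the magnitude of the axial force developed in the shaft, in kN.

The ends cannot move, so σ = EαΔT = 69×10³ × 23.8×10⁻⁶ × 98 = 160.9 MPa.
P = AEαΔT = 2075 × 69×10³ × 23.8×10⁻⁶ × 98 = 333.9 kN (tensile).

P ≈ 334 kN (tensile)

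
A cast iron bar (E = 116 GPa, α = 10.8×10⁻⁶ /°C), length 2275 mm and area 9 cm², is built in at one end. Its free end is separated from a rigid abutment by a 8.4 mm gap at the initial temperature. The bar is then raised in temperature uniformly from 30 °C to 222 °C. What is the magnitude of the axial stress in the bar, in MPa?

σ ≈ 0 MPa

Free thermal elongation = αΔT L = 10.8×10⁻⁶ × 192 × 2275 = 4.717 mm.
Since δ_free = 4.72 mm is less than the 8.4 mm gap, the bar never touches the wall. No axial force develops.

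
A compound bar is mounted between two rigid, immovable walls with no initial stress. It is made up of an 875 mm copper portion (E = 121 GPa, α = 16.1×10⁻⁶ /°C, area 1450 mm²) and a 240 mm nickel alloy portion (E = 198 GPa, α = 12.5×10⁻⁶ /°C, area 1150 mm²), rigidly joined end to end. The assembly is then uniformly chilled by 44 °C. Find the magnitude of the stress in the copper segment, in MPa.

σ ≈ 85.8 MPa (tensile)

If the supports were absent, the total length change would be Σ αᵢΔT Lᵢ = 16.1×10⁻⁶×44×875 + 12.5×10⁻⁶×44×240 = 0.7519 mm.
The rigid supports impose zero overall length change; the single axial force P common to all segments must satisfy P Σ Lᵢ/(AᵢEᵢ) = δ_free.
The series flexibility is Σ Lᵢ/(AᵢEᵢ) = 875/(1450×121×10³) + 240/(1150×198×10³) = 6.041×10⁻⁶ mm/N.
P = 0.7519 / 6.041×10⁻⁶ = 124500 N = 124.5 kN, tensile.
σ_{copper} = P / A = 124500 / 1450 = 85.83 MPa.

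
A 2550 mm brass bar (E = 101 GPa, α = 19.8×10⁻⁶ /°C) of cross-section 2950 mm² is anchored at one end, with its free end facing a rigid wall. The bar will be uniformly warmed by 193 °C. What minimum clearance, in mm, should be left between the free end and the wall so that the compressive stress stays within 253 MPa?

g ≈ 3.36 mm

With no wall the bar would lengthen by αΔT L = 19.8×10⁻⁶ × 193 × 2550 = 9.745 mm.
At the allowable stress the elastic shortening the wall may impose is σL/E = 253 × 2550 / (101×10³) = 6.388 mm.
So the gap has to take up the difference, g_min = δ_free − σL/E = 9.745 − 6.388 = 3.357 mm.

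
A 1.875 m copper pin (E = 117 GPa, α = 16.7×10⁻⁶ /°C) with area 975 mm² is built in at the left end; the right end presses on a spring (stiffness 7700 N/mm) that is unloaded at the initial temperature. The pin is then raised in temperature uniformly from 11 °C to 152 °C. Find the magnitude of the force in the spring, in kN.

The unrestrained thermal change is αΔT L = 16.7×10⁻⁶ × 141 × 1875 = 4.415 mm.
Let P be the compressive force at the spring. The pin shortens elastically by PL/(AE) and the spring compresses by P/k; together these equal δ_free.
P [ L/(AE) + 1/k ] = δ_free → P [ 1875/(975×117×10³) + 1/(7700) ] = 4.415.
P = 4.415 / 0.0001463 = 30180 N.

P ≈ 30.2 kN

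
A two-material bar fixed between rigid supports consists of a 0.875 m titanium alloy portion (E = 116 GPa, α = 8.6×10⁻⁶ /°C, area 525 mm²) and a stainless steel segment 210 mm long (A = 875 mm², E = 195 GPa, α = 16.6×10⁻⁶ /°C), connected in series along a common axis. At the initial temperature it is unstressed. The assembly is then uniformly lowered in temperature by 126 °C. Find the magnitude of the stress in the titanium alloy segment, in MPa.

σ ≈ 169 MPa (tensile)

Free thermal contraction of the whole bar: Σ αᵢΔT Lᵢ = 8.6×10⁻⁶×126×875 + 16.6×10⁻⁶×126×210 = 1.387 mm.
Since the ends are fixed, an axial force P builds up, equal in every segment, with P · Σ Lᵢ/(AᵢEᵢ) = δ_free.
The series flexibility is Σ Lᵢ/(AᵢEᵢ) = 875/(525×116×10³) + 210/(875×195×10³) = 1.56×10⁻⁵ mm/N.
P = 1.387 / 1.56×10⁻⁵ = 88940 N = 88.94 kN, tensile.
σ_{titanium alloy} = P / A = 88940 / 525 = 169.4 MPa.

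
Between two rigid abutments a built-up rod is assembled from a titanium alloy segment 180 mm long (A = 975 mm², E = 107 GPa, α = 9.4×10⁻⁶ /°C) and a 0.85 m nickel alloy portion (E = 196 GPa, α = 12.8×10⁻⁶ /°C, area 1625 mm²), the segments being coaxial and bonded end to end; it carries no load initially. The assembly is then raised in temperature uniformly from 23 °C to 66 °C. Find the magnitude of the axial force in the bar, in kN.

P ≈ 123 kN (compressive)

With the walls removed the bar would change length by δ_free = Σ αᵢΔT Lᵢ = 9.4×10⁻⁶×43×180 + 12.8×10⁻⁶×43×850 = 0.5406 mm.
Since the ends are fixed, an axial force P builds up, equal in every segment, with P · Σ Lᵢ/(AᵢEᵢ) = δ_free.
The series flexibility is Σ Lᵢ/(AᵢEᵢ) = 180/(975×107×10³) + 850/(1625×196×10³) = 4.394×10⁻⁶ mm/N.
So P = 0.5406 / 4.394×10⁻⁶ = 123 kN, compressive.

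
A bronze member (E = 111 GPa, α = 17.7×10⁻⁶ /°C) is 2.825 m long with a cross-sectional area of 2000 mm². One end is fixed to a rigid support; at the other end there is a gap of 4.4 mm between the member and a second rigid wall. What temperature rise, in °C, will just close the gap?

ΔT ≈ 88 °C

Contact occurs when the free expansion equals the gap: αΔT L = 4.4 mm.
ΔT = 4.4 / (17.7×10⁻⁶ × 2825) = 88 °C.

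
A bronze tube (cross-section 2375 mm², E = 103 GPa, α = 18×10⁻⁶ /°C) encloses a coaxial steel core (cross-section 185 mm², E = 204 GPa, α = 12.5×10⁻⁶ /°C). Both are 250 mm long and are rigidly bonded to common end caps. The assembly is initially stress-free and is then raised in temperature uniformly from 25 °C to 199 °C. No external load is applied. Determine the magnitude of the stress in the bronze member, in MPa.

The bronze has the larger α, so on heating it would change length more than the steel if both were free. The rigid plates force a common final length, so the bronze is put into compression and the steel into tension, with equal and opposite forces P (no external load).
Equating the net (thermal + elastic) strains gives |α₁ − α₂|·ΔT = P·[1/(A₁E₁) + 1/(A₂E₂)].
|α₁ − α₂|·ΔT = 5.5×10⁻⁶ × 174 = 0.000957.
1/(A₁E₁) + 1/(A₂E₂) = 1/(2375×103×10³) + 1/(185×204×10³) = 3.058×10⁻⁸ N⁻¹.
P = 0.000957 / 3.058×10⁻⁸ = 31290 N = 31.29 kN.
σ_{bronze} = P/A₁ = 31290/2375 = 13.17 MPa, compressive.

σ ≈ 13.2 MPa (compressive)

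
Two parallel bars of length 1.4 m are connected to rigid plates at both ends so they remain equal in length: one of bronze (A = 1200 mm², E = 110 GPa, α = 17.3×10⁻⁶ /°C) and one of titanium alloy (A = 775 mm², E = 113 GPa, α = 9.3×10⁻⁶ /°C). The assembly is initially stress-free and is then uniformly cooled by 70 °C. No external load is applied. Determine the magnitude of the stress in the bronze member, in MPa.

Both members must finish at the same length. With the larger α, the bronze tends to over-contract; the plates restrain it, putting the bronze in tension and the titanium alloy in compression. With no external load the two internal forces are equal and opposite, magnitude P.
Setting the final lengths equal and cancelling L: (α₁ − α₂)ΔT = P/(A₁E₁) + P/(A₂E₂).
|α₁ − α₂|·ΔT = 8×10⁻⁶ × 70 = 0.00056.
1/(A₁E₁) + 1/(A₂E₂) = 1/(1200×110×10³) + 1/(775×113×10³) = 1.899×10⁻⁸ N⁻¹.
P = 0.00056 / 1.899×10⁻⁸ = 29480 N = 29.48 kN.
σ_{bronze} = P/A₁ = 29480/1200 = 24.57 MPa, tensile.

σ ≈ 24.6 MPa (tensile)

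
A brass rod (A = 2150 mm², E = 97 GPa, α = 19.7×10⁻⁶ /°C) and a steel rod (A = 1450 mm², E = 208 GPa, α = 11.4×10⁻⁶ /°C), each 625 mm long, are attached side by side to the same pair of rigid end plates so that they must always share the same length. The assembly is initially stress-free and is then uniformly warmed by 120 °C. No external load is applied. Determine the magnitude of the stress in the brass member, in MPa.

σ ≈ 57.1 MPa (compressive)

The brass has the larger α, so on heating it would change length more than the steel if both were free. The rigid plates force a common final length, so the brass is put into compression and the steel into tension, with equal and opposite forces P (no external load).
Compatibility of the two members (thermal + elastic change equal): (α₁ − α₂)ΔT = P·[1/(A₁E₁) + 1/(A₂E₂)].
|α₁ − α₂|·ΔT = 8.3×10⁻⁶ × 120 = 0.000996.
1/(A₁E₁) + 1/(A₂E₂) = 1/(2150×97×10³) + 1/(1450×208×10³) = 8.111×10⁻⁹ N⁻¹.
P = 0.000996 / 8.111×10⁻⁹ = 122800 N = 122.8 kN.
σ_{brass} = P/A₁ = 122800/2150 = 57.12 MPa, compressive.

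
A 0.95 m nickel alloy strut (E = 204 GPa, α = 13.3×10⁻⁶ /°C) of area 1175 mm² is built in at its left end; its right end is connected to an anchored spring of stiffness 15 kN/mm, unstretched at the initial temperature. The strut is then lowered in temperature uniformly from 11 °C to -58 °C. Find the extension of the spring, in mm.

δ ≈ 0.823 mm

Free thermal contraction: δ_free = αΔT L = 13.3×10⁻⁶ × 69 × 950 = 0.8718 mm.
With a force P in the spring, the elastic change of the strut is PL/(AE) and that of the spring is P/k; compatibility requires their sum to equal δ_free.
P [ L/(AE) + 1/k ] = δ_free → P [ 950/(1175×204×10³) + 1/(15×10³) ] = 0.8718.
P = 0.8718 / 7.063×10⁻⁵ = 12340 N.
Spring extension = P/k = 12340/(15×10³) = 0.8229 mm.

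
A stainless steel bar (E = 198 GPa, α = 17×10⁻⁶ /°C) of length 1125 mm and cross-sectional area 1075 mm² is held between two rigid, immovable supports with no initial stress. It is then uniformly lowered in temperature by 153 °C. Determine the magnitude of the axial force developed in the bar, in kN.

The ends cannot move, so σ = EαΔT = 198×10³ × 17×10⁻⁶ × 153 = 515 MPa.
Axial force P = σA = 515 × 1075 = 553600 N = 553.6 kN, tensile.

P ≈ 554 kN (tensile)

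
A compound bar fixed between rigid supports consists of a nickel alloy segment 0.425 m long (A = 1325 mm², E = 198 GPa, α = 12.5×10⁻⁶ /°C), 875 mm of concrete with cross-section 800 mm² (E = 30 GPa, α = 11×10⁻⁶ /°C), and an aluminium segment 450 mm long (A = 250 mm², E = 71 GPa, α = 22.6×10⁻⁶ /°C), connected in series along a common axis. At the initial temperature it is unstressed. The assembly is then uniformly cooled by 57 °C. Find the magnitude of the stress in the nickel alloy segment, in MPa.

With the walls removed the bar would change length by δ_free = Σ αᵢΔT Lᵢ = 12.5×10⁻⁶×57×425 + 11×10⁻⁶×57×875 + 22.6×10⁻⁶×57×450 = 1.431 mm.
Since the ends are fixed, an axial force P builds up, equal in every segment, with P · Σ Lᵢ/(AᵢEᵢ) = δ_free.
Σ Lᵢ/(AᵢEᵢ) = 425/(1325×198×10³) + 875/(800×30×10³) + 450/(250×71×10³) = 6.343×10⁻⁵ mm/N.
Hence P = δ_free / Σ(L/AE) = 1.431/6.343×10⁻⁵ = 22.56 kN (tensile).
σ_{nickel alloy} = P / A = 22560 / 1325 = 17.03 MPa.

σ ≈ 17 MPa (tensile)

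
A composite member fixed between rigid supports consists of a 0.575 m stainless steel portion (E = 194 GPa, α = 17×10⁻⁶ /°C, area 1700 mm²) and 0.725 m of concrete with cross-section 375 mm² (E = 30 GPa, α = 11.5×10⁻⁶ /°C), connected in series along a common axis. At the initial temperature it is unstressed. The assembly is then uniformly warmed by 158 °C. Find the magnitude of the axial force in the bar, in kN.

With the walls removed the bar would change length by δ_free = Σ αᵢΔT Lᵢ = 17×10⁻⁶×158×575 + 11.5×10⁻⁶×158×725 = 2.862 mm.
The rigid supports impose zero overall length change; the single axial force P common to all segments must satisfy P Σ Lᵢ/(AᵢEᵢ) = δ_free.
The series flexibility is Σ Lᵢ/(AᵢEᵢ) = 575/(1700×194×10³) + 725/(375×30×10³) = 6.619×10⁻⁵ mm/N.
Hence P = δ_free / Σ(L/AE) = 2.862/6.619×10⁻⁵ = 43.24 kN (compressive).

P ≈ 43.2 kN (compressive)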